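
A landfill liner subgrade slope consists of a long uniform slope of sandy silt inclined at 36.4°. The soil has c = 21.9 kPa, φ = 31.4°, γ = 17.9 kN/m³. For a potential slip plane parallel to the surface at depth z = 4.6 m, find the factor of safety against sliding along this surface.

For an infinite slope with a slip plane parallel to the surface (no pore pressure): FS = [c + γz cos²β tanφ] / [γz sinβ cosβ].
γz = 17.9·4.6 = 82.34 kN/m²
Numerator = 21.9 + 82.34·cos²36.4°·tan31.4° = 21.9 + 82.34·0.6479·0.6104 = 54.462 kPa
Denominator = 82.34·sin36.4°·cos36.4° = 82.34·0.5934·0.8049 = 39.329 kPa
FS = 54.462 / 39.329 = 1.385

FS = 1.38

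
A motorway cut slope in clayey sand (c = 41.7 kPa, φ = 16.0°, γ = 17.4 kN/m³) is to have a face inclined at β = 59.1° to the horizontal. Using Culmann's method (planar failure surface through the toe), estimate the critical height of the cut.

H_c = 29.30 m

Culmann's analysis gives the critical failure plane at α_cr = (β + φ)/2 = (59.1 + 16.0)/2 = 37.5°, and the critical height
H_c = (4c/γ) · sinβ cosφ / [1 − cos(β − φ)]
    = (4·41.7/17.4) · sin59.1°·cos16.0° / [1 − cos(43.1°)]
    = 9.586 · 0.8581·0.9613 / [1 − 0.7302]
    = 9.586 · 0.8248 / 0.2698
    = 29.30 m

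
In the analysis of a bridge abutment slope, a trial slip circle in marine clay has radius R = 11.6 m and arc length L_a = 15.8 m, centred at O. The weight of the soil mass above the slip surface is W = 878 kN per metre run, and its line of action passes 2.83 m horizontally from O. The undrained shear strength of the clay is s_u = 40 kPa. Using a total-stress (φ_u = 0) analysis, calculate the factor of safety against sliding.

Taking moments about the centre O, the resisting moment is provided by the undrained shear strength acting along the arc:
M_R = s_u·L_a·R = 40·15.80·11.6 = 7331.2 kN·m/m
M_D = W·d = 878·2.83 = 2484.7 kN·m/m
FS = M_R / M_D = 7331.2 / 2484.7 = 2.950

FS = 2.95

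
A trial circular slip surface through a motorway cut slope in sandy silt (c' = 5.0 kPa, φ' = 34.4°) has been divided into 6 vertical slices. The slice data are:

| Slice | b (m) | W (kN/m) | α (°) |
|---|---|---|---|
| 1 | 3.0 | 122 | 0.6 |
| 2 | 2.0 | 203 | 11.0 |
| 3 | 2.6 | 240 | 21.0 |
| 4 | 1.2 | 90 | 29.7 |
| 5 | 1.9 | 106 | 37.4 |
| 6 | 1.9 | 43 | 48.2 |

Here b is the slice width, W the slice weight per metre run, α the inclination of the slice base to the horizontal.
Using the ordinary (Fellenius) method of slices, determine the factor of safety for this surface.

Ordinary method of slices: FS = Σ[c'·Δl_i + (W_i cosα_i)·tanφ'] / Σ W_i sinα_i, with Δl_i = b_i / cosα_i.
Slice 1: Δl = 3.0/cos0.6° = 3.000 m; N'_1 = 122·cos0.6° = 122.0; c'Δl = 15.00; W sinα = 1.3
Slice 2: Δl = 2.0/cos11.0° = 2.037 m; N'_2 = 203·cos11.0° = 199.3; c'Δl = 10.19; W sinα = 38.7
Slice 3: Δl = 2.6/cos21.0° = 2.785 m; N'_3 = 240·cos21.0° = 224.1; c'Δl = 13.92; W sinα = 86.0
Slice 4: Δl = 1.2/cos29.7° = 1.381 m; N'_4 = 90·cos29.7° = 78.2; c'Δl = 6.91; W sinα = 44.6
Slice 5: Δl = 1.9/cos37.4° = 2.392 m; N'_5 = 106·cos37.4° = 84.2; c'Δl = 11.96; W sinα = 64.4
Slice 6: Δl = 1.9/cos48.2° = 2.851 m; N'_6 = 43·cos48.2° = 28.7; c'Δl = 14.25; W sinα = 32.1
Σc'Δl = 72.2 kN/m; ΣN' = 736.4 kN/m; ΣW sinα = 267.0 kN/m
Resisting = 72.2 + 736.4·tan34.4° = 72.2 + 504.2 = 576.4 kN/m
FS = 576.4 / 267.0 = 2.159

FS = 2.16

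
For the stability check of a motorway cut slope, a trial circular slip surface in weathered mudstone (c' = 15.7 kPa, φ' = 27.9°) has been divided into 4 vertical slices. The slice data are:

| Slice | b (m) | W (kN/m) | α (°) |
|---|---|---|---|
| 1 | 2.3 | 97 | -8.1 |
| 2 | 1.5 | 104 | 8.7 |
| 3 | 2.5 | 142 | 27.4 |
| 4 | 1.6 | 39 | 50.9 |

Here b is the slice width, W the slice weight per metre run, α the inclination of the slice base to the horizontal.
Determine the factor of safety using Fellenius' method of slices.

Ordinary method of slices: FS = Σ[c'·Δl_i + (W_i cosα_i)·tanφ'] / Σ W_i sinα_i, with Δl_i = b_i / cosα_i.
Slice 1: Δl = 2.3/cos(-8.1°) = 2.323 m; N'_1 = 97·cos(-8.1°) = 96.0; c'Δl = 36.47; W sinα = -13.7
Slice 2: Δl = 1.5/cos8.7° = 1.517 m; N'_2 = 104·cos8.7° = 102.8; c'Δl = 23.82; W sinα = 15.7
Slice 3: Δl = 2.5/cos27.4° = 2.816 m; N'_3 = 142·cos27.4° = 126.1; c'Δl = 44.21; W sinα = 65.3
Slice 4: Δl = 1.6/cos50.9° = 2.537 m; N'_4 = 39·cos50.9° = 24.6; c'Δl = 39.83; W sinα = 30.3
Σc'Δl = 144.3 kN/m; ΣN' = 349.5 kN/m; ΣW sinα = 97.7 kN/m
Resisting = 144.3 + 349.5·tan27.9° = 144.3 + 185.1 = 329.4 kN/m
FS = 329.4 / 97.7 = 3.372

FS = 3.37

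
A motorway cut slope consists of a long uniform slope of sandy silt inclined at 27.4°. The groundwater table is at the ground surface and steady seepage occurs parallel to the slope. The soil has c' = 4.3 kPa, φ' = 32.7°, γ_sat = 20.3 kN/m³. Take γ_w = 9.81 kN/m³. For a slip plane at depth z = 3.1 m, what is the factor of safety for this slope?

FS = 0.81

With seepage parallel to the slope and the water table at the surface, the effective normal stress on the slip plane uses the buoyant unit weight γ' = γ_sat − γ_w while the driving shear stress uses γ_sat:
FS = [c' + γ' z cos²β tanφ'] / [γ_sat z sinβ cosβ]
γ' = 20.3 − 9.81 = 10.49 kN/m³
Numerator = 4.3 + 10.49·3.1·cos²27.4°·tan32.7° = 4.3 + 10.49·3.1·0.7882·0.6420 = 20.755 kPa
Denominator = 20.3·3.1·sin27.4°·cos27.4° = 20.3·3.1·0.4602·0.8878 = 25.711 kPa
FS = 20.755 / 25.711 = 0.807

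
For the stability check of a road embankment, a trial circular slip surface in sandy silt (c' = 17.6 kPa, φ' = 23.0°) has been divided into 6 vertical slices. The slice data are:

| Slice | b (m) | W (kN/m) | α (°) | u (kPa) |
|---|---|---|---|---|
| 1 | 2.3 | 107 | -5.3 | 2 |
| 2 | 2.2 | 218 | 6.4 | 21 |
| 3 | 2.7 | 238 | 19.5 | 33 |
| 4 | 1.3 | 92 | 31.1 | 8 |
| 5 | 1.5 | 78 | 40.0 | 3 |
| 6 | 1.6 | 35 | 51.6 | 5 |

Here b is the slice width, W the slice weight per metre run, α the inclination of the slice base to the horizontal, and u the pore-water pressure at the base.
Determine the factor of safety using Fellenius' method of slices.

FS = 2.11

Ordinary method of slices: FS = Σ[c'·Δl_i + (W_i cosα_i − u_i·Δl_i)·tanφ'] / Σ W_i sinα_i, with Δl_i = b_i / cosα_i.
Slice 1: Δl = 2.3/cos(-5.3°) = 2.310 m; N'_1 = 107·cos(-5.3°) − 2·2.310 = 101.9; c'Δl = 40.65; W sinα = -9.9
Slice 2: Δl = 2.2/cos6.4° = 2.214 m; N'_2 = 218·cos6.4° − 21·2.214 = 170.2; c'Δl = 38.96; W sinα = 24.3
Slice 3: Δl = 2.7/cos19.5° = 2.864 m; N'_3 = 238·cos19.5° − 33·2.864 = 129.8; c'Δl = 50.41; W sinα = 79.4
Slice 4: Δl = 1.3/cos31.1° = 1.518 m; N'_4 = 92·cos31.1° − 8·1.518 = 66.6; c'Δl = 26.72; W sinα = 47.5
Slice 5: Δl = 1.5/cos40.0° = 1.958 m; N'_5 = 78·cos40.0° − 3·1.958 = 53.9; c'Δl = 34.46; W sinα = 50.1
Slice 6: Δl = 1.6/cos51.6° = 2.576 m; N'_6 = 35·cos51.6° − 5·2.576 = 8.9; c'Δl = 45.34; W sinα = 27.4
Σc'Δl = 236.5 kN/m; ΣN' = 531.3 kN/m; ΣW sinα = 219.0 kN/m
Resisting = 236.5 + 531.3·tan23.0° = 236.5 + 225.5 = 462.1 kN/m
FS = 462.1 / 219.0 = 2.110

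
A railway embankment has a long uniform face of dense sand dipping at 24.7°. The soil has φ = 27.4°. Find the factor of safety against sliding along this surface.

For a dry cohesionless infinite slope the factor of safety is FS = tanφ / tanβ.
FS = tan27.4° / tan24.7° = 0.5184 / 0.4599 = 1.127

FS = 1.13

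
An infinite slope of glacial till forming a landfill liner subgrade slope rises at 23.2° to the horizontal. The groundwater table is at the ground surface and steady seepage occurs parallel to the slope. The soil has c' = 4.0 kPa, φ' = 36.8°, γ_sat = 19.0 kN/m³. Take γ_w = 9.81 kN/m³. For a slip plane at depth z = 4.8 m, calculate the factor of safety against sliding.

With seepage parallel to the slope and the water table at the surface, the effective normal stress on the slip plane uses the buoyant unit weight γ' = γ_sat − γ_w while the driving shear stress uses γ_sat:
FS = [c' + γ' z cos²β tanφ'] / [γ_sat z sinβ cosβ]
γ' = 19.0 − 9.81 = 9.19 kN/m³
Numerator = 4.0 + 9.19·4.8·cos²23.2°·tan36.8° = 4.0 + 9.19·4.8·0.8448·0.7481 = 31.879 kPa
Denominator = 19.0·4.8·sin23.2°·cos23.2° = 19.0·4.8·0.3939·0.9191 = 33.022 kPa
FS = 31.879 / 33.022 = 0.965

FS = 0.97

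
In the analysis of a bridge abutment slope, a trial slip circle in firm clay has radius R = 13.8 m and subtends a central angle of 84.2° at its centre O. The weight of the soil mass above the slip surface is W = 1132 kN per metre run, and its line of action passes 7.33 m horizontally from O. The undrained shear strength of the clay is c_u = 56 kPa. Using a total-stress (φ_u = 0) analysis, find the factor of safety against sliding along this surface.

FS = 1.89

Taking moments about the centre O, the resisting moment is provided by the undrained shear strength acting along the arc:
Arc length L_a = R·θ = 13.8·(84.2°·π/180) = 13.8·1.4696 = 20.28 m
M_R = c_u·L_a·R = 56·20.28·13.8 = 15672.4 kN·m/m
M_D = W·d = 1132·7.33 = 8297.6 kN·m/m
FS = M_R / M_D = 15672.4 / 8297.6 = 1.889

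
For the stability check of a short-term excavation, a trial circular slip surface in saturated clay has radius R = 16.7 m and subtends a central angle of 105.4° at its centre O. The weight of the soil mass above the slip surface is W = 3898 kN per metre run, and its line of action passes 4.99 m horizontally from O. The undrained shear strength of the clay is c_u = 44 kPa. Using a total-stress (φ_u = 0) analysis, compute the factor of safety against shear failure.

FS = 1.16

Taking moments about the centre O, the resisting moment is provided by the undrained shear strength acting along the arc:
Arc length L_a = R·θ = 16.7·(105.4°·π/180) = 16.7·1.8396 = 30.72 m
M_R = c_u·L_a·R = 44·30.72·16.7 = 22573.7 kN·m/m
M_D = W·d = 3898·4.99 = 19451.0 kN·m/m
FS = M_R / M_D = 22573.7 / 19451.0 = 1.161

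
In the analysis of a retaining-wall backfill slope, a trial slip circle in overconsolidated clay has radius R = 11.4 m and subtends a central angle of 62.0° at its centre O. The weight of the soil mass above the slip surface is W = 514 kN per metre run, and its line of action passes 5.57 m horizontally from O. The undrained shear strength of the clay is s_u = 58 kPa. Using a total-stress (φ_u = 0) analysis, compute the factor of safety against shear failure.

Taking moments about the centre O, the resisting moment is provided by the undrained shear strength acting along the arc:
Arc length L_a = R·θ = 11.4·(62.0°·π/180) = 11.4·1.0821 = 12.34 m
M_R = s_u·L_a·R = 58·12.34·11.4 = 8156.6 kN·m/m
M_D = W·d = 514·5.57 = 2863.0 kN·m/m
FS = M_R / M_D = 8156.6 / 2863.0 = 2.849

FS = 2.85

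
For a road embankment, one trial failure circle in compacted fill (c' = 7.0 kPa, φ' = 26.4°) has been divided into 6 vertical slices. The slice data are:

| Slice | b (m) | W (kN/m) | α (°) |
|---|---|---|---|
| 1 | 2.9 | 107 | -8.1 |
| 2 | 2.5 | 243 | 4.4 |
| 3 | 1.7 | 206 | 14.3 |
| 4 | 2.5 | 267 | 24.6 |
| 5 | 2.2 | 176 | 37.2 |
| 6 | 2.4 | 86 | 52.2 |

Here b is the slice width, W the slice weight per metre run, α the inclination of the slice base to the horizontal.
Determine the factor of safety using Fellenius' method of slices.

Ordinary method of slices: FS = Σ[c'·Δl_i + (W_i cosα_i)·tanφ'] / Σ W_i sinα_i, with Δl_i = b_i / cosα_i.
Slice 1: Δl = 2.9/cos(-8.1°) = 2.929 m; N'_1 = 107·cos(-8.1°) = 105.9; c'Δl = 20.50; W sinα = -15.1
Slice 2: Δl = 2.5/cos4.4° = 2.507 m; N'_2 = 243·cos4.4° = 242.3; c'Δl = 17.55; W sinα = 18.6
Slice 3: Δl = 1.7/cos14.3° = 1.754 m; N'_3 = 206·cos14.3° = 199.6; c'Δl = 12.28; W sinα = 50.9
Slice 4: Δl = 2.5/cos24.6° = 2.750 m; N'_4 = 267·cos24.6° = 242.8; c'Δl = 19.25; W sinα = 111.1
Slice 5: Δl = 2.2/cos37.2° = 2.762 m; N'_5 = 176·cos37.2° = 140.2; c'Δl = 19.33; W sinα = 106.4
Slice 6: Δl = 2.4/cos52.2° = 3.916 m; N'_6 = 86·cos52.2° = 52.7; c'Δl = 27.41; W sinα = 68.0
Σc'Δl = 116.3 kN/m; ΣN' = 983.5 kN/m; ΣW sinα = 340.0 kN/m
Resisting = 116.3 + 983.5·tan26.4° = 116.3 + 488.2 = 604.5 kN/m
FS = 604.5 / 340.0 = 1.778

FS = 1.78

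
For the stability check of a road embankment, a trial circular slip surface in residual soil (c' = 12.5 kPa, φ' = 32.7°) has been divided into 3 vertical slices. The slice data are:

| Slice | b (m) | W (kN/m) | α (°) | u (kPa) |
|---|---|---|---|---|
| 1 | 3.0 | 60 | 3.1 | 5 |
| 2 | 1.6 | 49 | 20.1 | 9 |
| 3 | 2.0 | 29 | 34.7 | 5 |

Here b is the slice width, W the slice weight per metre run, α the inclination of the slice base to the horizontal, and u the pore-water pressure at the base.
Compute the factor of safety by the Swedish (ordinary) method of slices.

FS = 3.97

Ordinary method of slices: FS = Σ[c'·Δl_i + (W_i cosα_i − u_i·Δl_i)·tanφ'] / Σ W_i sinα_i, with Δl_i = b_i / cosα_i.
Slice 1: Δl = 3.0/cos3.1° = 3.004 m; N'_1 = 60·cos3.1° − 5·3.004 = 44.9; c'Δl = 37.55; W sinα = 3.2
Slice 2: Δl = 1.6/cos20.1° = 1.704 m; N'_2 = 49·cos20.1° − 9·1.704 = 30.7; c'Δl = 21.30; W sinα = 16.8
Slice 3: Δl = 2.0/cos34.7° = 2.433 m; N'_3 = 29·cos34.7° − 5·2.433 = 11.7; c'Δl = 30.41; W sinα = 16.5
Σc'Δl = 89.3 kN/m; ΣN' = 87.3 kN/m; ΣW sinα = 36.6 kN/m
Resisting = 89.3 + 87.3·tan32.7° = 89.3 + 56.0 = 145.3 kN/m
FS = 145.3 / 36.6 = 3.970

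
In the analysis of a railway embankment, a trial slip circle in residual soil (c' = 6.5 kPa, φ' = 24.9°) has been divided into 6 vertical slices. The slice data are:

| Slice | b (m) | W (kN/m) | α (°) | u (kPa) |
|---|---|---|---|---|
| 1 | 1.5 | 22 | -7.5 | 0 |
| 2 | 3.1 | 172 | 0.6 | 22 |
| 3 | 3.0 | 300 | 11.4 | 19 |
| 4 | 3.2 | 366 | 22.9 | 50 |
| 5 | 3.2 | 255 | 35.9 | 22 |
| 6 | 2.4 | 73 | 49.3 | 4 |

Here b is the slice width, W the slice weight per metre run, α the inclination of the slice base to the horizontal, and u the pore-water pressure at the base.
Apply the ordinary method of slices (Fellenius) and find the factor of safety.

FS = 1.08

Ordinary method of slices: FS = Σ[c'·Δl_i + (W_i cosα_i − u_i·Δl_i)·tanφ'] / Σ W_i sinα_i, with Δl_i = b_i / cosα_i.
Slice 1: Δl = 1.5/cos(-7.5°) = 1.513 m; N'_1 = 22·cos(-7.5°) − 0·1.513 = 21.8; c'Δl = 9.83; W sinα = -2.9
Slice 2: Δl = 3.1/cos0.6° = 3.100 m; N'_2 = 172·cos0.6° − 22·3.100 = 103.8; c'Δl = 20.15; W sinα = 1.8
Slice 3: Δl = 3.0/cos11.4° = 3.060 m; N'_3 = 300·cos11.4° − 19·3.060 = 235.9; c'Δl = 19.89; W sinα = 59.3
Slice 4: Δl = 3.2/cos22.9° = 3.474 m; N'_4 = 366·cos22.9° − 50·3.474 = 163.5; c'Δl = 22.58; W sinα = 142.4
Slice 5: Δl = 3.2/cos35.9° = 3.950 m; N'_5 = 255·cos35.9° − 22·3.950 = 119.7; c'Δl = 25.68; W sinα = 149.5
Slice 6: Δl = 2.4/cos49.3° = 3.680 m; N'_6 = 73·cos49.3° − 4·3.680 = 32.9; c'Δl = 23.92; W sinα = 55.3
Σc'Δl = 122.1 kN/m; ΣN' = 677.5 kN/m; ΣW sinα = 405.5 kN/m
Resisting = 122.1 + 677.5·tan24.9° = 122.1 + 314.5 = 436.6 kN/m
FS = 436.6 / 405.5 = 1.077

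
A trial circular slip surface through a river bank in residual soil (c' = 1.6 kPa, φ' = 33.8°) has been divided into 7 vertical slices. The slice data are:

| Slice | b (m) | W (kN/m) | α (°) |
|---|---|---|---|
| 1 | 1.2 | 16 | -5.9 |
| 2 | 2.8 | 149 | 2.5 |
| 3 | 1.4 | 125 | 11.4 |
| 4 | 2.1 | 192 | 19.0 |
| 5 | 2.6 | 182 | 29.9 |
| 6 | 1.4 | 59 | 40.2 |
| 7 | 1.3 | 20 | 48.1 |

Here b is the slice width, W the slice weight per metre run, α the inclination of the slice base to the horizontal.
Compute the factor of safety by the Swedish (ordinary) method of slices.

FS = 2.04

Ordinary method of slices: FS = Σ[c'·Δl_i + (W_i cosα_i)·tanφ'] / Σ W_i sinα_i, with Δl_i = b_i / cosα_i.
Slice 1: Δl = 1.2/cos(-5.9°) = 1.206 m; N'_1 = 16·cos(-5.9°) = 15.9; c'Δl = 1.93; W sinα = -1.6
Slice 2: Δl = 2.8/cos2.5° = 2.803 m; N'_2 = 149·cos2.5° = 148.9; c'Δl = 4.48; W sinα = 6.5
Slice 3: Δl = 1.4/cos11.4° = 1.428 m; N'_3 = 125·cos11.4° = 122.5; c'Δl = 2.29; W sinα = 24.7
Slice 4: Δl = 2.1/cos19.0° = 2.221 m; N'_4 = 192·cos19.0° = 181.5; c'Δl = 3.55; W sinα = 62.5
Slice 5: Δl = 2.6/cos29.9° = 2.999 m; N'_5 = 182·cos29.9° = 157.8; c'Δl = 4.80; W sinα = 90.7
Slice 6: Δl = 1.4/cos40.2° = 1.833 m; N'_6 = 59·cos40.2° = 45.1; c'Δl = 2.93; W sinα = 38.1
Slice 7: Δl = 1.3/cos48.1° = 1.947 m; N'_7 = 20·cos48.1° = 13.4; c'Δl = 3.11; W sinα = 14.9
Σc'Δl = 23.1 kN/m; ΣN' = 685.0 kN/m; ΣW sinα = 235.8 kN/m
Resisting = 23.1 + 685.0·tan33.8° = 23.1 + 458.6 = 481.7 kN/m
FS = 481.7 / 235.8 = 2.043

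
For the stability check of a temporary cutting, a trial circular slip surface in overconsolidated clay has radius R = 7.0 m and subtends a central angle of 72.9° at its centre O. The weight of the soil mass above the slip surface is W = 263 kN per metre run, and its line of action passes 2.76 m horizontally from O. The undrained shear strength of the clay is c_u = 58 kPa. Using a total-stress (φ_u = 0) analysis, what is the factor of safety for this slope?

Taking moments about the centre O, the resisting moment is provided by the undrained shear strength acting along the arc:
Arc length L_a = R·θ = 7.0·(72.9°·π/180) = 7.0·1.2723 = 8.91 m
M_R = c_u·L_a·R = 58·8.91·7.0 = 3616.0 kN·m/m
M_D = W·d = 263·2.76 = 725.9 kN·m/m
FS = M_R / M_D = 3616.0 / 725.9 = 4.982

FS = 4.98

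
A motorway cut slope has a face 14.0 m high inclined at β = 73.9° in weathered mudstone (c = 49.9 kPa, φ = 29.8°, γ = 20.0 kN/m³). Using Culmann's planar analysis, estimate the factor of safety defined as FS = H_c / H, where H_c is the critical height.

FS = 2.11

H_c = (4c/γ) · sinβ cosφ / [1 − cos(β − φ)]
    = (4·49.9/20.0) · sin73.9°·cos29.8° / [1 − cos44.1°]
    = 9.980 · 0.8337 / 0.2819 = 29.52 m
FS = H_c / H = 29.52 / 14.0 = 2.109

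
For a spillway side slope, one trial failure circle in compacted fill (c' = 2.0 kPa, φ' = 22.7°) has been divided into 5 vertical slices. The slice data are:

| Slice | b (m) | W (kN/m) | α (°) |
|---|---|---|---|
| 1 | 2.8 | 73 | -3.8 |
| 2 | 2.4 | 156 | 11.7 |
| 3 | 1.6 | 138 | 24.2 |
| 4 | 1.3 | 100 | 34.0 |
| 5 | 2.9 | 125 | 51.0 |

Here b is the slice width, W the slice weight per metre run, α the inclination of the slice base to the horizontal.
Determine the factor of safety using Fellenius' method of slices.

Ordinary method of slices: FS = Σ[c'·Δl_i + (W_i cosα_i)·tanφ'] / Σ W_i sinα_i, with Δl_i = b_i / cosα_i.
Slice 1: Δl = 2.8/cos(-3.8°) = 2.806 m; N'_1 = 73·cos(-3.8°) = 72.8; c'Δl = 5.61; W sinα = -4.8
Slice 2: Δl = 2.4/cos11.7° = 2.451 m; N'_2 = 156·cos11.7° = 152.8; c'Δl = 4.90; W sinα = 31.6
Slice 3: Δl = 1.6/cos24.2° = 1.754 m; N'_3 = 138·cos24.2° = 125.9; c'Δl = 3.51; W sinα = 56.6
Slice 4: Δl = 1.3/cos34.0° = 1.568 m; N'_4 = 100·cos34.0° = 82.9; c'Δl = 3.14; W sinα = 55.9
Slice 5: Δl = 2.9/cos51.0° = 4.608 m; N'_5 = 125·cos51.0° = 78.7; c'Δl = 9.22; W sinα = 97.1
Σc'Δl = 26.4 kN/m; ΣN' = 513.0 kN/m; ΣW sinα = 236.4 kN/m
Resisting = 26.4 + 513.0·tan22.7° = 26.4 + 214.6 = 241.0 kN/m
FS = 241.0 / 236.4 = 1.019

FS = 1.02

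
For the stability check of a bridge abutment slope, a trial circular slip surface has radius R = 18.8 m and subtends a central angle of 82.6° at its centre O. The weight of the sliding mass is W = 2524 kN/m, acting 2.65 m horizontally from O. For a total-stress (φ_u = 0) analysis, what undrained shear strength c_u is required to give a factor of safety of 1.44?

FS = c_u·L_a·R / (W·d), so c_u = FS·W·d / (L_a·R).
Arc length L_a = R·θ = 18.8·(82.6°·π/180) = 18.8·1.4416 = 27.10 m
c_u = 1.44·2524·2.65 / (27.10·18.8) = 9631.6 / 509.53 = 18.90 kPa

c_u = 18.9 kPa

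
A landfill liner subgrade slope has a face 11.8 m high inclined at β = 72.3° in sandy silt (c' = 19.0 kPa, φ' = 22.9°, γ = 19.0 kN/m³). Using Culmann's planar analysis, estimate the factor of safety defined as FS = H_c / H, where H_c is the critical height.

FS = 0.85

H_c = (4c'/γ) · sinβ cosφ' / [1 − cos(β − φ')]
    = (4·19.0/19.0) · sin72.3°·cos22.9° / [1 − cos49.4°]
    = 4.000 · 0.8776 / 0.3492 = 10.05 m
FS = H_c / H = 10.05 / 11.8 = 0.852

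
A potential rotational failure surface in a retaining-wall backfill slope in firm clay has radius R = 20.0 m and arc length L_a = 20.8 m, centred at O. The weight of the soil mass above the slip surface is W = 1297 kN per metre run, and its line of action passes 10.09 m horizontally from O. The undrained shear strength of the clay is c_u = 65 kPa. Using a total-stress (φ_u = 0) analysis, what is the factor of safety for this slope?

Taking moments about the centre O, the resisting moment is provided by the undrained shear strength acting along the arc:
M_R = c_u·L_a·R = 65·20.80·20.0 = 27040.0 kN·m/m
M_D = W·d = 1297·10.09 = 13086.7 kN·m/m
FS = M_R / M_D = 27040.0 / 13086.7 = 2.066

FS = 2.07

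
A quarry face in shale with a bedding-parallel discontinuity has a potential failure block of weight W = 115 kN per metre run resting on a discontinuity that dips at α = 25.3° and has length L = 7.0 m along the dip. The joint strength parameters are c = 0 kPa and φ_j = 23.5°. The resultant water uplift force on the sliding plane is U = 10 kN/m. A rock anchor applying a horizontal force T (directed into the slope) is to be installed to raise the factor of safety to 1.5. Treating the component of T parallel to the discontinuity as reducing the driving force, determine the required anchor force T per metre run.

Resolving forces along and normal to the sliding plane, with the horizontal anchor force T adding T·sinα to the effective normal force and T·cosα acting up the plane against the driving force:
FS = [cL + (W cosα − U + T sinα) tanφ_j] / [W sinα − T cosα]
Without the anchor: N' = 94.0 kN/m, driving T_d = 49.1 kN/m, resisting R = 0·7.0 + 94.0·tan23.5° = 40.9 kN/m, FS = 0.83.
Setting FS = 1.5 and solving for T:
1.5·(49.1 − T cos25.3°) = 40.9 + T sin25.3°·tan23.5°
T·(sin25.3°·tan23.5° + 1.5·cos25.3°) = 1.5·49.1 − 40.9
T·(0.4274·0.4348 + 1.5·0.9041) = 73.7 − 40.9 = 32.9
T·1.5419 = 32.9
T = 21.3 kN/m

T = 21 kN/m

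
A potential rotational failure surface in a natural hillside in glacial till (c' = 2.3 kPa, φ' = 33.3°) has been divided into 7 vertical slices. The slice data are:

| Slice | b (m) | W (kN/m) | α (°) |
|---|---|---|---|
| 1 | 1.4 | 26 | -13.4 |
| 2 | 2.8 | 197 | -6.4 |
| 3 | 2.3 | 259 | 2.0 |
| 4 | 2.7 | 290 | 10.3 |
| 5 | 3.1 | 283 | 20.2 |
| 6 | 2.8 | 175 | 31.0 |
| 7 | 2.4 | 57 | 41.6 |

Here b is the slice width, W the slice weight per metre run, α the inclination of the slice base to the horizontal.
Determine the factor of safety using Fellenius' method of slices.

FS = 3.28

Ordinary method of slices: FS = Σ[c'·Δl_i + (W_i cosα_i)·tanφ'] / Σ W_i sinα_i, with Δl_i = b_i / cosα_i.
Slice 1: Δl = 1.4/cos(-13.4°) = 1.439 m; N'_1 = 26·cos(-13.4°) = 25.3; c'Δl = 3.31; W sinα = -6.0
Slice 2: Δl = 2.8/cos(-6.4°) = 2.818 m; N'_2 = 197·cos(-6.4°) = 195.8; c'Δl = 6.48; W sinα = -22.0
Slice 3: Δl = 2.3/cos2.0° = 2.301 m; N'_3 = 259·cos2.0° = 258.8; c'Δl = 5.29; W sinα = 9.0
Slice 4: Δl = 2.7/cos10.3° = 2.744 m; N'_4 = 290·cos10.3° = 285.3; c'Δl = 6.31; W sinα = 51.9
Slice 5: Δl = 3.1/cos20.2° = 3.303 m; N'_5 = 283·cos20.2° = 265.6; c'Δl = 7.60; W sinα = 97.7
Slice 6: Δl = 2.8/cos31.0° = 3.267 m; N'_6 = 175·cos31.0° = 150.0; c'Δl = 7.51; W sinα = 90.1
Slice 7: Δl = 2.4/cos41.6° = 3.209 m; N'_7 = 57·cos41.6° = 42.6; c'Δl = 7.38; W sinα = 37.8
Σc'Δl = 43.9 kN/m; ΣN' = 1223.5 kN/m; ΣW sinα = 258.6 kN/m
Resisting = 43.9 + 1223.5·tan33.3° = 43.9 + 803.7 = 847.5 kN/m
FS = 847.5 / 258.6 = 3.277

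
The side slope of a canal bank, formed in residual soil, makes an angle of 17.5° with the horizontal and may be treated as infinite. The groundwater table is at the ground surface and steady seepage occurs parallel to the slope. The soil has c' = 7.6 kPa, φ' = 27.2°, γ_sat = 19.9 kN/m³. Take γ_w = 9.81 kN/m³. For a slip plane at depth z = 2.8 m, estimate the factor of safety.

FS = 1.30

With seepage parallel to the slope and the water table at the surface, the effective normal stress on the slip plane uses the buoyant unit weight γ' = γ_sat − γ_w while the driving shear stress uses γ_sat:
FS = [c' + γ' z cos²β tanφ'] / [γ_sat z sinβ cosβ]
γ' = 19.9 − 9.81 = 10.09 kN/m³
Numerator = 7.6 + 10.09·2.8·cos²17.5°·tan27.2° = 7.6 + 10.09·2.8·0.9096·0.5139 = 20.807 kPa
Denominator = 19.9·2.8·sin17.5°·cos17.5° = 19.9·2.8·0.3007·0.9537 = 15.980 kPa
FS = 20.807 / 15.980 = 1.302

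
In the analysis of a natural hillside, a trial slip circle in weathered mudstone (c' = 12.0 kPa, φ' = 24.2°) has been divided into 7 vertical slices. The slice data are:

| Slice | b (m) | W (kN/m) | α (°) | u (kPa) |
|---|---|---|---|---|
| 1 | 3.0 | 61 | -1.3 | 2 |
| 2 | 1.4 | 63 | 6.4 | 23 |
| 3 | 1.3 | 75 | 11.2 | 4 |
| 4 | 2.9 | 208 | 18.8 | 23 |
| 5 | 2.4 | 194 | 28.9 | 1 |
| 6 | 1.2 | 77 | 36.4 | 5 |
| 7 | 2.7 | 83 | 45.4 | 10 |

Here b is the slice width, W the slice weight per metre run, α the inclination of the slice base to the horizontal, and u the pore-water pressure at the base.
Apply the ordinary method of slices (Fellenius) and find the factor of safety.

FS = 1.53

Ordinary method of slices: FS = Σ[c'·Δl_i + (W_i cosα_i − u_i·Δl_i)·tanφ'] / Σ W_i sinα_i, with Δl_i = b_i / cosα_i.
Slice 1: Δl = 3.0/cos(-1.3°) = 3.001 m; N'_1 = 61·cos(-1.3°) − 2·3.001 = 55.0; c'Δl = 36.01; W sinα = -1.4
Slice 2: Δl = 1.4/cos6.4° = 1.409 m; N'_2 = 63·cos6.4° − 23·1.409 = 30.2; c'Δl = 16.91; W sinα = 7.0
Slice 3: Δl = 1.3/cos11.2° = 1.325 m; N'_3 = 75·cos11.2° − 4·1.325 = 68.3; c'Δl = 15.90; W sinα = 14.6
Slice 4: Δl = 2.9/cos18.8° = 3.063 m; N'_4 = 208·cos18.8° − 23·3.063 = 126.4; c'Δl = 36.76; W sinα = 67.0
Slice 5: Δl = 2.4/cos28.9° = 2.741 m; N'_5 = 194·cos28.9° − 1·2.741 = 167.1; c'Δl = 32.90; W sinα = 93.8
Slice 6: Δl = 1.2/cos36.4° = 1.491 m; N'_6 = 77·cos36.4° − 5·1.491 = 54.5; c'Δl = 17.89; W sinα = 45.7
Slice 7: Δl = 2.7/cos45.4° = 3.845 m; N'_7 = 83·cos45.4° − 10·3.845 = 19.8; c'Δl = 46.14; W sinα = 59.1
Σc'Δl = 202.5 kN/m; ΣN' = 521.3 kN/m; ΣW sinα = 285.8 kN/m
Resisting = 202.5 + 521.3·tan24.2° = 202.5 + 234.3 = 436.8 kN/m
FS = 436.8 / 285.8 = 1.528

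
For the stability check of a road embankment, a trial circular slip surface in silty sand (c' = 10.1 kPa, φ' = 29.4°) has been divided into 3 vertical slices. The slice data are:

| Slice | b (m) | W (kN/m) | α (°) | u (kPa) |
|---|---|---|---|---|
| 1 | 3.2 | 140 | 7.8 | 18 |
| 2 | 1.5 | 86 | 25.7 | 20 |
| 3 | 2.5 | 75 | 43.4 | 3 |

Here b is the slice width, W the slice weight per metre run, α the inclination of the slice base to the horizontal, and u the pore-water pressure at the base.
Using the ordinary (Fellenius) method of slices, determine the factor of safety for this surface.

Ordinary method of slices: FS = Σ[c'·Δl_i + (W_i cosα_i − u_i·Δl_i)·tanφ'] / Σ W_i sinα_i, with Δl_i = b_i / cosα_i.
Slice 1: Δl = 3.2/cos7.8° = 3.230 m; N'_1 = 140·cos7.8° − 18·3.230 = 80.6; c'Δl = 32.62; W sinα = 19.0
Slice 2: Δl = 1.5/cos25.7° = 1.665 m; N'_2 = 86·cos25.7° − 20·1.665 = 44.2; c'Δl = 16.81; W sinα = 37.3
Slice 3: Δl = 2.5/cos43.4° = 3.441 m; N'_3 = 75·cos43.4° − 3·3.441 = 44.2; c'Δl = 34.75; W sinα = 51.5
Σc'Δl = 84.2 kN/m; ΣN' = 168.9 kN/m; ΣW sinα = 107.8 kN/m
Resisting = 84.2 + 168.9·tan29.4° = 84.2 + 95.2 = 179.4 kN/m
FS = 179.4 / 107.8 = 1.664

FS = 1.66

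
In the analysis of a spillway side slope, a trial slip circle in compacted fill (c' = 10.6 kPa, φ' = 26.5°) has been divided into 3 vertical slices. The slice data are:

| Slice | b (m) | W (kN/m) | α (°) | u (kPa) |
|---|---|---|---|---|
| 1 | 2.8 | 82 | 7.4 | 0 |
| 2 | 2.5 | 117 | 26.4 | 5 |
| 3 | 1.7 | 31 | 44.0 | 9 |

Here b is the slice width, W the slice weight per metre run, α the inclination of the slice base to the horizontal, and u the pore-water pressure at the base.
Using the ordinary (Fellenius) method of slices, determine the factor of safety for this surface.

Ordinary method of slices: FS = Σ[c'·Δl_i + (W_i cosα_i − u_i·Δl_i)·tanφ'] / Σ W_i sinα_i, with Δl_i = b_i / cosα_i.
Slice 1: Δl = 2.8/cos7.4° = 2.824 m; N'_1 = 82·cos7.4° − 0·2.824 = 81.3; c'Δl = 29.93; W sinα = 10.6
Slice 2: Δl = 2.5/cos26.4° = 2.791 m; N'_2 = 117·cos26.4° − 5·2.791 = 90.8; c'Δl = 29.59; W sinα = 52.0
Slice 3: Δl = 1.7/cos44.0° = 2.363 m; N'_3 = 31·cos44.0° − 9·2.363 = 1.0; c'Δl = 25.05; W sinα = 21.5
Σc'Δl = 84.6 kN/m; ΣN' = 173.2 kN/m; ΣW sinα = 84.1 kN/m
Resisting = 84.6 + 173.2·tan26.5° = 84.6 + 86.3 = 170.9 kN/m
FS = 170.9 / 84.1 = 2.032

FS = 2.03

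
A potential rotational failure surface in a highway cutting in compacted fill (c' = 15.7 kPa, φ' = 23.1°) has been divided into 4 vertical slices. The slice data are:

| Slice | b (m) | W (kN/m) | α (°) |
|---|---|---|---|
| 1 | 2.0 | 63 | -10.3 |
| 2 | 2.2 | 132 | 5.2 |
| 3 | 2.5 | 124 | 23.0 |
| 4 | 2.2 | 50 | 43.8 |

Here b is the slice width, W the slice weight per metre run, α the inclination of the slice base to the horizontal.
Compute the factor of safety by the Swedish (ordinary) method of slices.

FS = 3.63

Ordinary method of slices: FS = Σ[c'·Δl_i + (W_i cosα_i)·tanφ'] / Σ W_i sinα_i, with Δl_i = b_i / cosα_i.
Slice 1: Δl = 2.0/cos(-10.3°) = 2.033 m; N'_1 = 63·cos(-10.3°) = 62.0; c'Δl = 31.91; W sinα = -11.3
Slice 2: Δl = 2.2/cos5.2° = 2.209 m; N'_2 = 132·cos5.2° = 131.5; c'Δl = 34.68; W sinα = 12.0
Slice 3: Δl = 2.5/cos23.0° = 2.716 m; N'_3 = 124·cos23.0° = 114.1; c'Δl = 42.64; W sinα = 48.5
Slice 4: Δl = 2.2/cos43.8° = 3.048 m; N'_4 = 50·cos43.8° = 36.1; c'Δl = 47.86; W sinα = 34.6
Σc'Δl = 157.1 kN/m; ΣN' = 343.7 kN/m; ΣW sinα = 83.8 kN/m
Resisting = 157.1 + 343.7·tan23.1° = 157.1 + 146.6 = 303.7 kN/m
FS = 303.7 / 83.8 = 3.626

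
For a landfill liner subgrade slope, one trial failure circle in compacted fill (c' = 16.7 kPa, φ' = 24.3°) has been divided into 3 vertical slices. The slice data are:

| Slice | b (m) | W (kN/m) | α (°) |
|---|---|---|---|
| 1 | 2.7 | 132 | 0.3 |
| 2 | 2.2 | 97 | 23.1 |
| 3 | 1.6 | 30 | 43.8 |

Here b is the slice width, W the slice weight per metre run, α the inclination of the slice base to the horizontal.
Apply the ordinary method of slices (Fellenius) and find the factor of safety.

Ordinary method of slices: FS = Σ[c'·Δl_i + (W_i cosα_i)·tanφ'] / Σ W_i sinα_i, with Δl_i = b_i / cosα_i.
Slice 1: Δl = 2.7/cos0.3° = 2.700 m; N'_1 = 132·cos0.3° = 132.0; c'Δl = 45.09; W sinα = 0.7
Slice 2: Δl = 2.2/cos23.1° = 2.392 m; N'_2 = 97·cos23.1° = 89.2; c'Δl = 39.94; W sinα = 38.1
Slice 3: Δl = 1.6/cos43.8° = 2.217 m; N'_3 = 30·cos43.8° = 21.7; c'Δl = 37.02; W sinα = 20.8
Σc'Δl = 122.1 kN/m; ΣN' = 242.9 kN/m; ΣW sinα = 59.5 kN/m
Resisting = 122.1 + 242.9·tan24.3° = 122.1 + 109.7 = 231.7 kN/m
FS = 231.7 / 59.5 = 3.894

FS = 3.89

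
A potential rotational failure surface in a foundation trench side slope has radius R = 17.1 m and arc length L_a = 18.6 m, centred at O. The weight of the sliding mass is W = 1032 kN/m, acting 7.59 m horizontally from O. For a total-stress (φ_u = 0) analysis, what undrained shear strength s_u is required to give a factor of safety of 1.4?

FS = s_u·L_a·R / (W·d), so s_u = FS·W·d / (L_a·R).
s_u = 1.4·1032·7.59 / (18.60·17.1) = 10966.0 / 318.06 = 34.48 kPa

s_u = 34.5 kPa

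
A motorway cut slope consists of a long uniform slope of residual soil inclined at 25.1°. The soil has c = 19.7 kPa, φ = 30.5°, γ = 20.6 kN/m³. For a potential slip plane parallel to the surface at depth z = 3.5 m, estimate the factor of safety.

FS = 1.97

For an infinite slope with a slip plane parallel to the surface (no pore pressure): FS = [c + γz cos²β tanφ] / [γz sinβ cosβ].
γz = 20.6·3.5 = 72.10 kN/m²
Numerator = 19.7 + 72.10·cos²25.1°·tan30.5° = 19.7 + 72.10·0.8201·0.5890 = 54.528 kPa
Denominator = 72.10·sin25.1°·cos25.1° = 72.10·0.4242·0.9056 = 27.697 kPa
FS = 54.528 / 27.697 = 1.969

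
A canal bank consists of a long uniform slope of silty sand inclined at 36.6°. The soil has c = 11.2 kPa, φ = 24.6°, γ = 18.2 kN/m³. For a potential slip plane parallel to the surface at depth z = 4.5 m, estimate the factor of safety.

For an infinite slope with a slip plane parallel to the surface (no pore pressure): FS = [c + γz cos²β tanφ] / [γz sinβ cosβ].
γz = 18.2·4.5 = 81.90 kN/m²
Numerator = 11.2 + 81.90·cos²36.6°·tan24.6° = 11.2 + 81.90·0.6445·0.4578 = 35.367 kPa
Denominator = 81.90·sin36.6°·cos36.6° = 81.90·0.5962·0.8028 = 39.202 kPa
FS = 35.367 / 39.202 = 0.902

FS = 0.90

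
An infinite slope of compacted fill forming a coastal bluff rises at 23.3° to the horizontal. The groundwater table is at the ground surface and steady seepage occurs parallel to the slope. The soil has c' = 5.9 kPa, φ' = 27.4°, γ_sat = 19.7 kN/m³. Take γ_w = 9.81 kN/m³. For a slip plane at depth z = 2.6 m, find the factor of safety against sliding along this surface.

FS = 0.92

With seepage parallel to the slope and the water table at the surface, the effective normal stress on the slip plane uses the buoyant unit weight γ' = γ_sat − γ_w while the driving shear stress uses γ_sat:
FS = [c' + γ' z cos²β tanφ'] / [γ_sat z sinβ cosβ]
γ' = 19.7 − 9.81 = 9.89 kN/m³
Numerator = 5.9 + 9.89·2.6·cos²23.3°·tan27.4° = 5.9 + 9.89·2.6·0.8435·0.5184 = 17.143 kPa
Denominator = 19.7·2.6·sin23.3°·cos23.3° = 19.7·2.6·0.3955·0.9184 = 18.608 kPa
FS = 17.143 / 18.608 = 0.921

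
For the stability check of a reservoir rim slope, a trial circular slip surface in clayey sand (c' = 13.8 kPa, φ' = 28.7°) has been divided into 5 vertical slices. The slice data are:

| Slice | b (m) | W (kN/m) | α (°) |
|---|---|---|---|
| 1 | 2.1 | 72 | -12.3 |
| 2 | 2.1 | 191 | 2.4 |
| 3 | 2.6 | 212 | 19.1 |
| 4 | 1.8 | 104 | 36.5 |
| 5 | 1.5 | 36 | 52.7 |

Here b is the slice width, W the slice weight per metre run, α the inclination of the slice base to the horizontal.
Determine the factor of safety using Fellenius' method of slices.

Ordinary method of slices: FS = Σ[c'·Δl_i + (W_i cosα_i)·tanφ'] / Σ W_i sinα_i, with Δl_i = b_i / cosα_i.
Slice 1: Δl = 2.1/cos(-12.3°) = 2.149 m; N'_1 = 72·cos(-12.3°) = 70.3; c'Δl = 29.66; W sinα = -15.3
Slice 2: Δl = 2.1/cos2.4° = 2.102 m; N'_2 = 191·cos2.4° = 190.8; c'Δl = 29.01; W sinα = 8.0
Slice 3: Δl = 2.6/cos19.1° = 2.751 m; N'_3 = 212·cos19.1° = 200.3; c'Δl = 37.97; W sinα = 69.4
Slice 4: Δl = 1.8/cos36.5° = 2.239 m; N'_4 = 104·cos36.5° = 83.6; c'Δl = 30.90; W sinα = 61.9
Slice 5: Δl = 1.5/cos52.7° = 2.475 m; N'_5 = 36·cos52.7° = 21.8; c'Δl = 34.16; W sinα = 28.6
Σc'Δl = 161.7 kN/m; ΣN' = 566.9 kN/m; ΣW sinα = 152.5 kN/m
Resisting = 161.7 + 566.9·tan28.7° = 161.7 + 310.4 = 472.1 kN/m
FS = 472.1 / 152.5 = 3.095

FS = 3.10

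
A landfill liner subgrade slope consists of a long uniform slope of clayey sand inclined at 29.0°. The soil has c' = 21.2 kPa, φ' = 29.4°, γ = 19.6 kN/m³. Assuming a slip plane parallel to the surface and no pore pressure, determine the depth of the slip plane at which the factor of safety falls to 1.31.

z = 8.69 m

Setting FS = 1.31 in FS = [c' + γz cos²β tanφ'] / [γz sinβ cosβ] and solving for z:
z = c' / [γ cosβ (FS·sinβ − cosβ·tanφ')]
  = 21.2 / [19.6·cos29.0°·(1.31·sin29.0° − cos29.0°·tan29.4°)]
  = 21.2 / [19.6·0.8746·(1.31·0.4848 − 0.8746·0.5635)]
  = 21.2 / 2.4390 = 8.692 m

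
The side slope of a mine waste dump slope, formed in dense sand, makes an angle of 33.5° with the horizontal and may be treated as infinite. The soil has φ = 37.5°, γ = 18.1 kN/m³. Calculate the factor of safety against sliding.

For a dry cohesionless infinite slope the factor of safety is FS = tanφ / tanβ.
FS = tan37.5° / tan33.5° = 0.7673 / 0.6619 = 1.159

FS = 1.16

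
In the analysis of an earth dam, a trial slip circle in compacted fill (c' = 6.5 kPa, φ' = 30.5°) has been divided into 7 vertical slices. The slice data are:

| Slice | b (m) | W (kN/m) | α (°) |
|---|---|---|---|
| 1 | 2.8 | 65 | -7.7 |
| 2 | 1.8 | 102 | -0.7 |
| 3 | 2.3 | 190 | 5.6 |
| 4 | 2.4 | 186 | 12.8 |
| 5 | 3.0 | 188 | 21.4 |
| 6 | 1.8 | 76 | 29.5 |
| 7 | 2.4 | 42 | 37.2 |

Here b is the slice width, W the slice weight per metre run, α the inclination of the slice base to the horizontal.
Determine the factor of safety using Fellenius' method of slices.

Ordinary method of slices: FS = Σ[c'·Δl_i + (W_i cosα_i)·tanφ'] / Σ W_i sinα_i, with Δl_i = b_i / cosα_i.
Slice 1: Δl = 2.8/cos(-7.7°) = 2.825 m; N'_1 = 65·cos(-7.7°) = 64.4; c'Δl = 18.37; W sinα = -8.7
Slice 2: Δl = 1.8/cos(-0.7°) = 1.800 m; N'_2 = 102·cos(-0.7°) = 102.0; c'Δl = 11.70; W sinα = -1.2
Slice 3: Δl = 2.3/cos5.6° = 2.311 m; N'_3 = 190·cos5.6° = 189.1; c'Δl = 15.02; W sinα = 18.5
Slice 4: Δl = 2.4/cos12.8° = 2.461 m; N'_4 = 186·cos12.8° = 181.4; c'Δl = 16.00; W sinα = 41.2
Slice 5: Δl = 3.0/cos21.4° = 3.222 m; N'_5 = 188·cos21.4° = 175.0; c'Δl = 20.94; W sinα = 68.6
Slice 6: Δl = 1.8/cos29.5° = 2.068 m; N'_6 = 76·cos29.5° = 66.1; c'Δl = 13.44; W sinα = 37.4
Slice 7: Δl = 2.4/cos37.2° = 3.013 m; N'_7 = 42·cos37.2° = 33.5; c'Δl = 19.58; W sinα = 25.4
Σc'Δl = 115.1 kN/m; ΣN' = 811.5 kN/m; ΣW sinα = 181.2 kN/m
Resisting = 115.1 + 811.5·tan30.5° = 115.1 + 478.0 = 593.1 kN/m
FS = 593.1 / 181.2 = 3.273

FS = 3.27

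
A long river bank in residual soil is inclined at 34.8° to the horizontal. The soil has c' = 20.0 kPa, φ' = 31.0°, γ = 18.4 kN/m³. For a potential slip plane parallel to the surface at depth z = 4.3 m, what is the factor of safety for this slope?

For an infinite slope with a slip plane parallel to the surface (no pore pressure): FS = [c' + γz cos²β tanφ'] / [γz sinβ cosβ].
γz = 18.4·4.3 = 79.12 kN/m²
Numerator = 20.0 + 79.12·cos²34.8°·tan31.0° = 20.0 + 79.12·0.6743·0.6009 = 52.056 kPa
Denominator = 79.12·sin34.8°·cos34.8° = 79.12·0.5707·0.8211 = 37.079 kPa
FS = 52.056 / 37.079 = 1.404

FS = 1.40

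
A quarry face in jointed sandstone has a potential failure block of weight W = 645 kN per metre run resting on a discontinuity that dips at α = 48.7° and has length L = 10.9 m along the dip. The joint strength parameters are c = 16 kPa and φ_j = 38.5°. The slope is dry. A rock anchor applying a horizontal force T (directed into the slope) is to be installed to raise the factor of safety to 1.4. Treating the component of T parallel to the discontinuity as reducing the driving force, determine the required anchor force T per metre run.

Resolving forces along and normal to the sliding plane, with the horizontal anchor force T adding T·sinα to the effective normal force and T·cosα acting up the plane against the driving force:
FS = [cL + (W cosα + T sinα) tanφ_j] / [W sinα − T cosα]
Without the anchor: N' = 425.7 kN/m, driving T_d = 484.6 kN/m, resisting R = 16·10.9 + 425.7·tan38.5° = 513.0 kN/m, FS = 1.06.
Setting FS = 1.4 and solving for T:
1.4·(484.6 − T cos48.7°) = 513.0 + T sin48.7°·tan38.5°
T·(sin48.7°·tan38.5° + 1.4·cos48.7°) = 1.4·484.6 − 513.0
T·(0.7513·0.7954 + 1.4·0.6600) = 678.4 − 513.0 = 165.4
T·1.5216 = 165.4
T = 108.7 kN/m

T = 109 kN/m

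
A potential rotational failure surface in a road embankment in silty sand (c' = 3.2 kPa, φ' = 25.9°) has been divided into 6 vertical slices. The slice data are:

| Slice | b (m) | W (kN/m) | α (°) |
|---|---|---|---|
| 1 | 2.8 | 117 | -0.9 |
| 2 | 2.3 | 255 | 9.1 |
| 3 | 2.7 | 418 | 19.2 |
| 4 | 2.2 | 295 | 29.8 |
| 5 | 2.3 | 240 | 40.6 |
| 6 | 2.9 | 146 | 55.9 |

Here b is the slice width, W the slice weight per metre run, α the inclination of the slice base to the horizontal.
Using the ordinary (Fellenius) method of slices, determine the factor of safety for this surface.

Ordinary method of slices: FS = Σ[c'·Δl_i + (W_i cosα_i)·tanφ'] / Σ W_i sinα_i, with Δl_i = b_i / cosα_i.
Slice 1: Δl = 2.8/cos(-0.9°) = 2.800 m; N'_1 = 117·cos(-0.9°) = 117.0; c'Δl = 8.96; W sinα = -1.8
Slice 2: Δl = 2.3/cos9.1° = 2.329 m; N'_2 = 255·cos9.1° = 251.8; c'Δl = 7.45; W sinα = 40.3
Slice 3: Δl = 2.7/cos19.2° = 2.859 m; N'_3 = 418·cos19.2° = 394.7; c'Δl = 9.15; W sinα = 137.5
Slice 4: Δl = 2.2/cos29.8° = 2.535 m; N'_4 = 295·cos29.8° = 256.0; c'Δl = 8.11; W sinα = 146.6
Slice 5: Δl = 2.3/cos40.6° = 3.029 m; N'_5 = 240·cos40.6° = 182.2; c'Δl = 9.69; W sinα = 156.2
Slice 6: Δl = 2.9/cos55.9° = 5.173 m; N'_6 = 146·cos55.9° = 81.9; c'Δl = 16.55; W sinα = 120.9
Σc'Δl = 59.9 kN/m; ΣN' = 1283.6 kN/m; ΣW sinα = 599.6 kN/m
Resisting = 59.9 + 1283.6·tan25.9° = 59.9 + 623.3 = 683.2 kN/m
FS = 683.2 / 599.6 = 1.139

FS = 1.14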